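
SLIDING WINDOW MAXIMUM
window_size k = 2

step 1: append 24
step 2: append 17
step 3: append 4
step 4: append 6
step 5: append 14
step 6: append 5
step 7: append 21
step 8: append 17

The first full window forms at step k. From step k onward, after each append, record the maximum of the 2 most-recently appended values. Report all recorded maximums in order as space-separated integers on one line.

Answer: 24 17 6 14 14 21 21

Derivation:
step 1: append 24 -> window=[24] (not full yet)
step 2: append 17 -> window=[24, 17] -> max=24
step 3: append 4 -> window=[17, 4] -> max=17
step 4: append 6 -> window=[4, 6] -> max=6
step 5: append 14 -> window=[6, 14] -> max=14
step 6: append 5 -> window=[14, 5] -> max=14
step 7: append 21 -> window=[5, 21] -> max=21
step 8: append 17 -> window=[21, 17] -> max=21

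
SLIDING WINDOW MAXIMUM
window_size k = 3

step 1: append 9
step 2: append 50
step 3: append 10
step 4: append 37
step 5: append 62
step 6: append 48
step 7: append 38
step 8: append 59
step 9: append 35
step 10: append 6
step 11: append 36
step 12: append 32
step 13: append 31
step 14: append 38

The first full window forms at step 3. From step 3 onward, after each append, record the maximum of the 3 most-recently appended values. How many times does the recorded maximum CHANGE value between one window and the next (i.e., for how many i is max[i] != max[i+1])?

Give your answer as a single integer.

step 1: append 9 -> window=[9] (not full yet)
step 2: append 50 -> window=[9, 50] (not full yet)
step 3: append 10 -> window=[9, 50, 10] -> max=50
step 4: append 37 -> window=[50, 10, 37] -> max=50
step 5: append 62 -> window=[10, 37, 62] -> max=62
step 6: append 48 -> window=[37, 62, 48] -> max=62
step 7: append 38 -> window=[62, 48, 38] -> max=62
step 8: append 59 -> window=[48, 38, 59] -> max=59
step 9: append 35 -> window=[38, 59, 35] -> max=59
step 10: append 6 -> window=[59, 35, 6] -> max=59
step 11: append 36 -> window=[35, 6, 36] -> max=36
step 12: append 32 -> window=[6, 36, 32] -> max=36
step 13: append 31 -> window=[36, 32, 31] -> max=36
step 14: append 38 -> window=[32, 31, 38] -> max=38
Recorded maximums: 50 50 62 62 62 59 59 59 36 36 36 38
Changes between consecutive maximums: 4

Answer: 4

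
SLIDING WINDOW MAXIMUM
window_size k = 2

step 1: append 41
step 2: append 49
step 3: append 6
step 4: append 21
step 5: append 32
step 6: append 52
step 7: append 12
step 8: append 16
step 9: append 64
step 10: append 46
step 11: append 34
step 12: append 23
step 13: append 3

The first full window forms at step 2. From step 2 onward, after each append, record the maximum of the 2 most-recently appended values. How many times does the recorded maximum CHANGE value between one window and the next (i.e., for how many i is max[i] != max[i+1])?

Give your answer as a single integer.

step 1: append 41 -> window=[41] (not full yet)
step 2: append 49 -> window=[41, 49] -> max=49
step 3: append 6 -> window=[49, 6] -> max=49
step 4: append 21 -> window=[6, 21] -> max=21
step 5: append 32 -> window=[21, 32] -> max=32
step 6: append 52 -> window=[32, 52] -> max=52
step 7: append 12 -> window=[52, 12] -> max=52
step 8: append 16 -> window=[12, 16] -> max=16
step 9: append 64 -> window=[16, 64] -> max=64
step 10: append 46 -> window=[64, 46] -> max=64
step 11: append 34 -> window=[46, 34] -> max=46
step 12: append 23 -> window=[34, 23] -> max=34
step 13: append 3 -> window=[23, 3] -> max=23
Recorded maximums: 49 49 21 32 52 52 16 64 64 46 34 23
Changes between consecutive maximums: 8

Answer: 8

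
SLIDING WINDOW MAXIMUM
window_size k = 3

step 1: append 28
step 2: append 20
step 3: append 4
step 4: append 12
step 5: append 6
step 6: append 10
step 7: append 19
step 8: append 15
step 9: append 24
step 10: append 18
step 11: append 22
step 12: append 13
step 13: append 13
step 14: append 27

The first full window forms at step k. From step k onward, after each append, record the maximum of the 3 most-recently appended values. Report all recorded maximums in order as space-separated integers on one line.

step 1: append 28 -> window=[28] (not full yet)
step 2: append 20 -> window=[28, 20] (not full yet)
step 3: append 4 -> window=[28, 20, 4] -> max=28
step 4: append 12 -> window=[20, 4, 12] -> max=20
step 5: append 6 -> window=[4, 12, 6] -> max=12
step 6: append 10 -> window=[12, 6, 10] -> max=12
step 7: append 19 -> window=[6, 10, 19] -> max=19
step 8: append 15 -> window=[10, 19, 15] -> max=19
step 9: append 24 -> window=[19, 15, 24] -> max=24
step 10: append 18 -> window=[15, 24, 18] -> max=24
step 11: append 22 -> window=[24, 18, 22] -> max=24
step 12: append 13 -> window=[18, 22, 13] -> max=22
step 13: append 13 -> window=[22, 13, 13] -> max=22
step 14: append 27 -> window=[13, 13, 27] -> max=27

Answer: 28 20 12 12 19 19 24 24 24 22 22 27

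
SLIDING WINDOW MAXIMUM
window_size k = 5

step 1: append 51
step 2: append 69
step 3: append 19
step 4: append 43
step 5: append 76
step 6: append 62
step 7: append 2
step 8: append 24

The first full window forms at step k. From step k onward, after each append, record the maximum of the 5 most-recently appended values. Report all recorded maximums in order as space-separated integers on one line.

step 1: append 51 -> window=[51] (not full yet)
step 2: append 69 -> window=[51, 69] (not full yet)
step 3: append 19 -> window=[51, 69, 19] (not full yet)
step 4: append 43 -> window=[51, 69, 19, 43] (not full yet)
step 5: append 76 -> window=[51, 69, 19, 43, 76] -> max=76
step 6: append 62 -> window=[69, 19, 43, 76, 62] -> max=76
step 7: append 2 -> window=[19, 43, 76, 62, 2] -> max=76
step 8: append 24 -> window=[43, 76, 62, 2, 24] -> max=76

Answer: 76 76 76 76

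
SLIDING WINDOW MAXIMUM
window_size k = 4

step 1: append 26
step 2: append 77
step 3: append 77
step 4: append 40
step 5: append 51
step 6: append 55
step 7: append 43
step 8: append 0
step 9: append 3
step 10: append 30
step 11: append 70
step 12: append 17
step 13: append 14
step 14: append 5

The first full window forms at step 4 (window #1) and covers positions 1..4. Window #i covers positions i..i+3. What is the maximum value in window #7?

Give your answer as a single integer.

step 1: append 26 -> window=[26] (not full yet)
step 2: append 77 -> window=[26, 77] (not full yet)
step 3: append 77 -> window=[26, 77, 77] (not full yet)
step 4: append 40 -> window=[26, 77, 77, 40] -> max=77
step 5: append 51 -> window=[77, 77, 40, 51] -> max=77
step 6: append 55 -> window=[77, 40, 51, 55] -> max=77
step 7: append 43 -> window=[40, 51, 55, 43] -> max=55
step 8: append 0 -> window=[51, 55, 43, 0] -> max=55
step 9: append 3 -> window=[55, 43, 0, 3] -> max=55
step 10: append 30 -> window=[43, 0, 3, 30] -> max=43
Window #7 max = 43

Answer: 43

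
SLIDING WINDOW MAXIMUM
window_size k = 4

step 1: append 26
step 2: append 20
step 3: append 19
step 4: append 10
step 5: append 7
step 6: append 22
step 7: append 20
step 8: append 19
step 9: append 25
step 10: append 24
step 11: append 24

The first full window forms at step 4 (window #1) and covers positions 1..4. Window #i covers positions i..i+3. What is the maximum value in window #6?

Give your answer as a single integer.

Answer: 25

Derivation:
step 1: append 26 -> window=[26] (not full yet)
step 2: append 20 -> window=[26, 20] (not full yet)
step 3: append 19 -> window=[26, 20, 19] (not full yet)
step 4: append 10 -> window=[26, 20, 19, 10] -> max=26
step 5: append 7 -> window=[20, 19, 10, 7] -> max=20
step 6: append 22 -> window=[19, 10, 7, 22] -> max=22
step 7: append 20 -> window=[10, 7, 22, 20] -> max=22
step 8: append 19 -> window=[7, 22, 20, 19] -> max=22
step 9: append 25 -> window=[22, 20, 19, 25] -> max=25
Window #6 max = 25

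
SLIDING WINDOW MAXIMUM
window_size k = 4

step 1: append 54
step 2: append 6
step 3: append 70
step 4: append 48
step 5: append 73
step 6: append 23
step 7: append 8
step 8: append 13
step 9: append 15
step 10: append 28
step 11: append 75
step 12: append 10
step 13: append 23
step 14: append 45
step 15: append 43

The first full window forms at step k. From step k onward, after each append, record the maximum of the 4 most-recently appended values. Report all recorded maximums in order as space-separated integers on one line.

Answer: 70 73 73 73 73 23 28 75 75 75 75 45

Derivation:
step 1: append 54 -> window=[54] (not full yet)
step 2: append 6 -> window=[54, 6] (not full yet)
step 3: append 70 -> window=[54, 6, 70] (not full yet)
step 4: append 48 -> window=[54, 6, 70, 48] -> max=70
step 5: append 73 -> window=[6, 70, 48, 73] -> max=73
step 6: append 23 -> window=[70, 48, 73, 23] -> max=73
step 7: append 8 -> window=[48, 73, 23, 8] -> max=73
step 8: append 13 -> window=[73, 23, 8, 13] -> max=73
step 9: append 15 -> window=[23, 8, 13, 15] -> max=23
step 10: append 28 -> window=[8, 13, 15, 28] -> max=28
step 11: append 75 -> window=[13, 15, 28, 75] -> max=75
step 12: append 10 -> window=[15, 28, 75, 10] -> max=75
step 13: append 23 -> window=[28, 75, 10, 23] -> max=75
step 14: append 45 -> window=[75, 10, 23, 45] -> max=75
step 15: append 43 -> window=[10, 23, 45, 43] -> max=45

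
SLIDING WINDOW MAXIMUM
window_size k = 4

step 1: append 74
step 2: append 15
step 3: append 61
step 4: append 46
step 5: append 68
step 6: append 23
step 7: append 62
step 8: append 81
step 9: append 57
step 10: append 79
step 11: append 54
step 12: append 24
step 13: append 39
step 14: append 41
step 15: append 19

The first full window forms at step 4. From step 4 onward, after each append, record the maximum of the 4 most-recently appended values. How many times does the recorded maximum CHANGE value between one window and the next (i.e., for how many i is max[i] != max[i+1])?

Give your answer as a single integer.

step 1: append 74 -> window=[74] (not full yet)
step 2: append 15 -> window=[74, 15] (not full yet)
step 3: append 61 -> window=[74, 15, 61] (not full yet)
step 4: append 46 -> window=[74, 15, 61, 46] -> max=74
step 5: append 68 -> window=[15, 61, 46, 68] -> max=68
step 6: append 23 -> window=[61, 46, 68, 23] -> max=68
step 7: append 62 -> window=[46, 68, 23, 62] -> max=68
step 8: append 81 -> window=[68, 23, 62, 81] -> max=81
step 9: append 57 -> window=[23, 62, 81, 57] -> max=81
step 10: append 79 -> window=[62, 81, 57, 79] -> max=81
step 11: append 54 -> window=[81, 57, 79, 54] -> max=81
step 12: append 24 -> window=[57, 79, 54, 24] -> max=79
step 13: append 39 -> window=[79, 54, 24, 39] -> max=79
step 14: append 41 -> window=[54, 24, 39, 41] -> max=54
step 15: append 19 -> window=[24, 39, 41, 19] -> max=41
Recorded maximums: 74 68 68 68 81 81 81 81 79 79 54 41
Changes between consecutive maximums: 5

Answer: 5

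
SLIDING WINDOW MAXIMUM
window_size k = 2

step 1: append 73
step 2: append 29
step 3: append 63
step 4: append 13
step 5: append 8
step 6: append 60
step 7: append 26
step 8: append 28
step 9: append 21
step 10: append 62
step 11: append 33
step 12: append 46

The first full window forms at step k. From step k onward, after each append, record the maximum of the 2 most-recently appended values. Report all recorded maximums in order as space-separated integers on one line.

step 1: append 73 -> window=[73] (not full yet)
step 2: append 29 -> window=[73, 29] -> max=73
step 3: append 63 -> window=[29, 63] -> max=63
step 4: append 13 -> window=[63, 13] -> max=63
step 5: append 8 -> window=[13, 8] -> max=13
step 6: append 60 -> window=[8, 60] -> max=60
step 7: append 26 -> window=[60, 26] -> max=60
step 8: append 28 -> window=[26, 28] -> max=28
step 9: append 21 -> window=[28, 21] -> max=28
step 10: append 62 -> window=[21, 62] -> max=62
step 11: append 33 -> window=[62, 33] -> max=62
step 12: append 46 -> window=[33, 46] -> max=46

Answer: 73 63 63 13 60 60 28 28 62 62 46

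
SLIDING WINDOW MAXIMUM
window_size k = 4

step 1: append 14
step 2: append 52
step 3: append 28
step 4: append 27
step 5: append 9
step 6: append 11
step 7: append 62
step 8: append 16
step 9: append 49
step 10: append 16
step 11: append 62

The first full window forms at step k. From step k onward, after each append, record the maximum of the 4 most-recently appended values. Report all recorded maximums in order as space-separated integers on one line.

Answer: 52 52 28 62 62 62 62 62

Derivation:
step 1: append 14 -> window=[14] (not full yet)
step 2: append 52 -> window=[14, 52] (not full yet)
step 3: append 28 -> window=[14, 52, 28] (not full yet)
step 4: append 27 -> window=[14, 52, 28, 27] -> max=52
step 5: append 9 -> window=[52, 28, 27, 9] -> max=52
step 6: append 11 -> window=[28, 27, 9, 11] -> max=28
step 7: append 62 -> window=[27, 9, 11, 62] -> max=62
step 8: append 16 -> window=[9, 11, 62, 16] -> max=62
step 9: append 49 -> window=[11, 62, 16, 49] -> max=62
step 10: append 16 -> window=[62, 16, 49, 16] -> max=62
step 11: append 62 -> window=[16, 49, 16, 62] -> max=62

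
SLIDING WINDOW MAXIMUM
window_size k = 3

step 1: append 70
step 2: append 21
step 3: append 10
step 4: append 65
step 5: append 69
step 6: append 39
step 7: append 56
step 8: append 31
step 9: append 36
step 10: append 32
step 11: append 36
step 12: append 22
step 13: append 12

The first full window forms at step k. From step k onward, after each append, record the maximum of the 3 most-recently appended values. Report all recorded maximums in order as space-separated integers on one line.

Answer: 70 65 69 69 69 56 56 36 36 36 36

Derivation:
step 1: append 70 -> window=[70] (not full yet)
step 2: append 21 -> window=[70, 21] (not full yet)
step 3: append 10 -> window=[70, 21, 10] -> max=70
step 4: append 65 -> window=[21, 10, 65] -> max=65
step 5: append 69 -> window=[10, 65, 69] -> max=69
step 6: append 39 -> window=[65, 69, 39] -> max=69
step 7: append 56 -> window=[69, 39, 56] -> max=69
step 8: append 31 -> window=[39, 56, 31] -> max=56
step 9: append 36 -> window=[56, 31, 36] -> max=56
step 10: append 32 -> window=[31, 36, 32] -> max=36
step 11: append 36 -> window=[36, 32, 36] -> max=36
step 12: append 22 -> window=[32, 36, 22] -> max=36
step 13: append 12 -> window=[36, 22, 12] -> max=36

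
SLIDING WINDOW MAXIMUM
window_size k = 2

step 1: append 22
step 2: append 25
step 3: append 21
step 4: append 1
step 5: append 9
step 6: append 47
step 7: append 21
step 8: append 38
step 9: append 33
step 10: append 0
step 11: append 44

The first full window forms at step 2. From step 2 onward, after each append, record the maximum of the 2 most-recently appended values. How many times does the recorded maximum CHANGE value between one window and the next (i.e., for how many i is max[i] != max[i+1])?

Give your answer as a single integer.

Answer: 6

Derivation:
step 1: append 22 -> window=[22] (not full yet)
step 2: append 25 -> window=[22, 25] -> max=25
step 3: append 21 -> window=[25, 21] -> max=25
step 4: append 1 -> window=[21, 1] -> max=21
step 5: append 9 -> window=[1, 9] -> max=9
step 6: append 47 -> window=[9, 47] -> max=47
step 7: append 21 -> window=[47, 21] -> max=47
step 8: append 38 -> window=[21, 38] -> max=38
step 9: append 33 -> window=[38, 33] -> max=38
step 10: append 0 -> window=[33, 0] -> max=33
step 11: append 44 -> window=[0, 44] -> max=44
Recorded maximums: 25 25 21 9 47 47 38 38 33 44
Changes between consecutive maximums: 6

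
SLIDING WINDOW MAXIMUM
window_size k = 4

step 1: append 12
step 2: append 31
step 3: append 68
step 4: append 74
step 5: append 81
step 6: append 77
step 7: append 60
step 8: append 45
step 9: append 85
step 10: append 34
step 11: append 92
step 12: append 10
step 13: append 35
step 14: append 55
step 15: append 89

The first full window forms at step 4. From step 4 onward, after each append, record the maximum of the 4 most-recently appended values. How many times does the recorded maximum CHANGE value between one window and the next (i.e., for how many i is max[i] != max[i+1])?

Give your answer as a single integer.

Answer: 4

Derivation:
step 1: append 12 -> window=[12] (not full yet)
step 2: append 31 -> window=[12, 31] (not full yet)
step 3: append 68 -> window=[12, 31, 68] (not full yet)
step 4: append 74 -> window=[12, 31, 68, 74] -> max=74
step 5: append 81 -> window=[31, 68, 74, 81] -> max=81
step 6: append 77 -> window=[68, 74, 81, 77] -> max=81
step 7: append 60 -> window=[74, 81, 77, 60] -> max=81
step 8: append 45 -> window=[81, 77, 60, 45] -> max=81
step 9: append 85 -> window=[77, 60, 45, 85] -> max=85
step 10: append 34 -> window=[60, 45, 85, 34] -> max=85
step 11: append 92 -> window=[45, 85, 34, 92] -> max=92
step 12: append 10 -> window=[85, 34, 92, 10] -> max=92
step 13: append 35 -> window=[34, 92, 10, 35] -> max=92
step 14: append 55 -> window=[92, 10, 35, 55] -> max=92
step 15: append 89 -> window=[10, 35, 55, 89] -> max=89
Recorded maximums: 74 81 81 81 81 85 85 92 92 92 92 89
Changes between consecutive maximums: 4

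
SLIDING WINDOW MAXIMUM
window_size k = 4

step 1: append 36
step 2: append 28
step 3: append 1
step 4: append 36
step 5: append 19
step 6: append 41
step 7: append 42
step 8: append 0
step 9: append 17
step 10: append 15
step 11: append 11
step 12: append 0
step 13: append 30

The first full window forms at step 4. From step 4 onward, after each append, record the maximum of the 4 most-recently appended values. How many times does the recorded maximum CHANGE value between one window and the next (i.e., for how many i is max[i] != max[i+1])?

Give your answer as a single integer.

Answer: 4

Derivation:
step 1: append 36 -> window=[36] (not full yet)
step 2: append 28 -> window=[36, 28] (not full yet)
step 3: append 1 -> window=[36, 28, 1] (not full yet)
step 4: append 36 -> window=[36, 28, 1, 36] -> max=36
step 5: append 19 -> window=[28, 1, 36, 19] -> max=36
step 6: append 41 -> window=[1, 36, 19, 41] -> max=41
step 7: append 42 -> window=[36, 19, 41, 42] -> max=42
step 8: append 0 -> window=[19, 41, 42, 0] -> max=42
step 9: append 17 -> window=[41, 42, 0, 17] -> max=42
step 10: append 15 -> window=[42, 0, 17, 15] -> max=42
step 11: append 11 -> window=[0, 17, 15, 11] -> max=17
step 12: append 0 -> window=[17, 15, 11, 0] -> max=17
step 13: append 30 -> window=[15, 11, 0, 30] -> max=30
Recorded maximums: 36 36 41 42 42 42 42 17 17 30
Changes between consecutive maximums: 4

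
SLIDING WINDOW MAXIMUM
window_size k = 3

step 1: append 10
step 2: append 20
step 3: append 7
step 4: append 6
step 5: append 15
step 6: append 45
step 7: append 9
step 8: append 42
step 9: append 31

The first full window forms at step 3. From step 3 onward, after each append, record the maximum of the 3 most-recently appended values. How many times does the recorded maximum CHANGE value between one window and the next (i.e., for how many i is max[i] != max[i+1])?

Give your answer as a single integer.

step 1: append 10 -> window=[10] (not full yet)
step 2: append 20 -> window=[10, 20] (not full yet)
step 3: append 7 -> window=[10, 20, 7] -> max=20
step 4: append 6 -> window=[20, 7, 6] -> max=20
step 5: append 15 -> window=[7, 6, 15] -> max=15
step 6: append 45 -> window=[6, 15, 45] -> max=45
step 7: append 9 -> window=[15, 45, 9] -> max=45
step 8: append 42 -> window=[45, 9, 42] -> max=45
step 9: append 31 -> window=[9, 42, 31] -> max=42
Recorded maximums: 20 20 15 45 45 45 42
Changes between consecutive maximums: 3

Answer: 3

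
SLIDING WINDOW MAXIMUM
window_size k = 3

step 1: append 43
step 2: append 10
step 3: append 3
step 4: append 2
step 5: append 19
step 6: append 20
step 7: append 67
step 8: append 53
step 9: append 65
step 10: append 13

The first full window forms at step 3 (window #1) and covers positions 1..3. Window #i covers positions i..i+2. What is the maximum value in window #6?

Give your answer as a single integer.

step 1: append 43 -> window=[43] (not full yet)
step 2: append 10 -> window=[43, 10] (not full yet)
step 3: append 3 -> window=[43, 10, 3] -> max=43
step 4: append 2 -> window=[10, 3, 2] -> max=10
step 5: append 19 -> window=[3, 2, 19] -> max=19
step 6: append 20 -> window=[2, 19, 20] -> max=20
step 7: append 67 -> window=[19, 20, 67] -> max=67
step 8: append 53 -> window=[20, 67, 53] -> max=67
Window #6 max = 67

Answer: 67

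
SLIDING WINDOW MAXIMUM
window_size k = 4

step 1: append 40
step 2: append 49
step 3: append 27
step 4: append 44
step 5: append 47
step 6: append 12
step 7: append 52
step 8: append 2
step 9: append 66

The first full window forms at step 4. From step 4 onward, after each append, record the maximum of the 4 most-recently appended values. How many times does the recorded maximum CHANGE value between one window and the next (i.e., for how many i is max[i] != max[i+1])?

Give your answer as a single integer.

Answer: 3

Derivation:
step 1: append 40 -> window=[40] (not full yet)
step 2: append 49 -> window=[40, 49] (not full yet)
step 3: append 27 -> window=[40, 49, 27] (not full yet)
step 4: append 44 -> window=[40, 49, 27, 44] -> max=49
step 5: append 47 -> window=[49, 27, 44, 47] -> max=49
step 6: append 12 -> window=[27, 44, 47, 12] -> max=47
step 7: append 52 -> window=[44, 47, 12, 52] -> max=52
step 8: append 2 -> window=[47, 12, 52, 2] -> max=52
step 9: append 66 -> window=[12, 52, 2, 66] -> max=66
Recorded maximums: 49 49 47 52 52 66
Changes between consecutive maximums: 3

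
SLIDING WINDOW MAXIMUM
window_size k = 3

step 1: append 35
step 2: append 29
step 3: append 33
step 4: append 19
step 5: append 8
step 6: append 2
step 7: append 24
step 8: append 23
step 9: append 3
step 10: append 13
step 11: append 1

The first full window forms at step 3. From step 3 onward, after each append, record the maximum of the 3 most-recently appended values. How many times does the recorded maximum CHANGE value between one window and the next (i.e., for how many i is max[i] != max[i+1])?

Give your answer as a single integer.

Answer: 5

Derivation:
step 1: append 35 -> window=[35] (not full yet)
step 2: append 29 -> window=[35, 29] (not full yet)
step 3: append 33 -> window=[35, 29, 33] -> max=35
step 4: append 19 -> window=[29, 33, 19] -> max=33
step 5: append 8 -> window=[33, 19, 8] -> max=33
step 6: append 2 -> window=[19, 8, 2] -> max=19
step 7: append 24 -> window=[8, 2, 24] -> max=24
step 8: append 23 -> window=[2, 24, 23] -> max=24
step 9: append 3 -> window=[24, 23, 3] -> max=24
step 10: append 13 -> window=[23, 3, 13] -> max=23
step 11: append 1 -> window=[3, 13, 1] -> max=13
Recorded maximums: 35 33 33 19 24 24 24 23 13
Changes between consecutive maximums: 5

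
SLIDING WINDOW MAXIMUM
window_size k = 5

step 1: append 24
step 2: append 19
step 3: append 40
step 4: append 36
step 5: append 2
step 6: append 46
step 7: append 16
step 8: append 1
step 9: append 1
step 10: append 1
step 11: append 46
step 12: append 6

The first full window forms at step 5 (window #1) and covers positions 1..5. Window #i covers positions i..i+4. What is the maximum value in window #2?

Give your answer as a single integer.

Answer: 46

Derivation:
step 1: append 24 -> window=[24] (not full yet)
step 2: append 19 -> window=[24, 19] (not full yet)
step 3: append 40 -> window=[24, 19, 40] (not full yet)
step 4: append 36 -> window=[24, 19, 40, 36] (not full yet)
step 5: append 2 -> window=[24, 19, 40, 36, 2] -> max=40
step 6: append 46 -> window=[19, 40, 36, 2, 46] -> max=46
Window #2 max = 46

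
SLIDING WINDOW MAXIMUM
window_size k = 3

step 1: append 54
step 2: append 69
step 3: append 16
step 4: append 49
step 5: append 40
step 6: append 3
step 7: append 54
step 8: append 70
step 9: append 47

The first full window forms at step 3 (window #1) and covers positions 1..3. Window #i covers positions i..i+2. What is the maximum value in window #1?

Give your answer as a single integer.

Answer: 69

Derivation:
step 1: append 54 -> window=[54] (not full yet)
step 2: append 69 -> window=[54, 69] (not full yet)
step 3: append 16 -> window=[54, 69, 16] -> max=69
Window #1 max = 69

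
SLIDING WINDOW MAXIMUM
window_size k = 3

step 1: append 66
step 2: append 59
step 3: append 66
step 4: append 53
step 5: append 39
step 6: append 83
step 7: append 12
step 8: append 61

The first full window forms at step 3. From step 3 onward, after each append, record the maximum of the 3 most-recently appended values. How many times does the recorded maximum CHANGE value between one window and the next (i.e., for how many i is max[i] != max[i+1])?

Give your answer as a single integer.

Answer: 1

Derivation:
step 1: append 66 -> window=[66] (not full yet)
step 2: append 59 -> window=[66, 59] (not full yet)
step 3: append 66 -> window=[66, 59, 66] -> max=66
step 4: append 53 -> window=[59, 66, 53] -> max=66
step 5: append 39 -> window=[66, 53, 39] -> max=66
step 6: append 83 -> window=[53, 39, 83] -> max=83
step 7: append 12 -> window=[39, 83, 12] -> max=83
step 8: append 61 -> window=[83, 12, 61] -> max=83
Recorded maximums: 66 66 66 83 83 83
Changes between consecutive maximums: 1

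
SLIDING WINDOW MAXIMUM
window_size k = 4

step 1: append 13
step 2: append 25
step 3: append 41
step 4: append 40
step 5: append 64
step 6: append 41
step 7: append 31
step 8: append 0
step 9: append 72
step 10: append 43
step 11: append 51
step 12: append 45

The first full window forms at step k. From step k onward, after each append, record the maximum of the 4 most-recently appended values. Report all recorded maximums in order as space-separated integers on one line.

Answer: 41 64 64 64 64 72 72 72 72

Derivation:
step 1: append 13 -> window=[13] (not full yet)
step 2: append 25 -> window=[13, 25] (not full yet)
step 3: append 41 -> window=[13, 25, 41] (not full yet)
step 4: append 40 -> window=[13, 25, 41, 40] -> max=41
step 5: append 64 -> window=[25, 41, 40, 64] -> max=64
step 6: append 41 -> window=[41, 40, 64, 41] -> max=64
step 7: append 31 -> window=[40, 64, 41, 31] -> max=64
step 8: append 0 -> window=[64, 41, 31, 0] -> max=64
step 9: append 72 -> window=[41, 31, 0, 72] -> max=72
step 10: append 43 -> window=[31, 0, 72, 43] -> max=72
step 11: append 51 -> window=[0, 72, 43, 51] -> max=72
step 12: append 45 -> window=[72, 43, 51, 45] -> max=72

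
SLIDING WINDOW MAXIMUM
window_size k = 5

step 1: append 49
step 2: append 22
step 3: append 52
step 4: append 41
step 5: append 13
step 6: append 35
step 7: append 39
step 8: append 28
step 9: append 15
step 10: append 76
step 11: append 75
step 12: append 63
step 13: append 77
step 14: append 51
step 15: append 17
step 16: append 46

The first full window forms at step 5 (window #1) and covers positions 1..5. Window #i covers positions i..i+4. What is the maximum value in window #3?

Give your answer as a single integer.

step 1: append 49 -> window=[49] (not full yet)
step 2: append 22 -> window=[49, 22] (not full yet)
step 3: append 52 -> window=[49, 22, 52] (not full yet)
step 4: append 41 -> window=[49, 22, 52, 41] (not full yet)
step 5: append 13 -> window=[49, 22, 52, 41, 13] -> max=52
step 6: append 35 -> window=[22, 52, 41, 13, 35] -> max=52
step 7: append 39 -> window=[52, 41, 13, 35, 39] -> max=52
Window #3 max = 52

Answer: 52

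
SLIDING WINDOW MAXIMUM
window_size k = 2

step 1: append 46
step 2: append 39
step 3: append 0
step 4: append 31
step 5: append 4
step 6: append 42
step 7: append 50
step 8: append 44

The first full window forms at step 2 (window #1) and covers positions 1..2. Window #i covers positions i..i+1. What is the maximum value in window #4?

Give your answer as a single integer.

step 1: append 46 -> window=[46] (not full yet)
step 2: append 39 -> window=[46, 39] -> max=46
step 3: append 0 -> window=[39, 0] -> max=39
step 4: append 31 -> window=[0, 31] -> max=31
step 5: append 4 -> window=[31, 4] -> max=31
Window #4 max = 31

Answer: 31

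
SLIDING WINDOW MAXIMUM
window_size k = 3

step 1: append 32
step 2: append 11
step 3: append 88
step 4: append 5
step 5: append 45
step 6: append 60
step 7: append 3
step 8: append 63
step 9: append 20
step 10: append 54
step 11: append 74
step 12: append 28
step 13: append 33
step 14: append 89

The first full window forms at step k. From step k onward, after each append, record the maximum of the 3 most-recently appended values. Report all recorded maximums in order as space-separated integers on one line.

Answer: 88 88 88 60 60 63 63 63 74 74 74 89

Derivation:
step 1: append 32 -> window=[32] (not full yet)
step 2: append 11 -> window=[32, 11] (not full yet)
step 3: append 88 -> window=[32, 11, 88] -> max=88
step 4: append 5 -> window=[11, 88, 5] -> max=88
step 5: append 45 -> window=[88, 5, 45] -> max=88
step 6: append 60 -> window=[5, 45, 60] -> max=60
step 7: append 3 -> window=[45, 60, 3] -> max=60
step 8: append 63 -> window=[60, 3, 63] -> max=63
step 9: append 20 -> window=[3, 63, 20] -> max=63
step 10: append 54 -> window=[63, 20, 54] -> max=63
step 11: append 74 -> window=[20, 54, 74] -> max=74
step 12: append 28 -> window=[54, 74, 28] -> max=74
step 13: append 33 -> window=[74, 28, 33] -> max=74
step 14: append 89 -> window=[28, 33, 89] -> max=89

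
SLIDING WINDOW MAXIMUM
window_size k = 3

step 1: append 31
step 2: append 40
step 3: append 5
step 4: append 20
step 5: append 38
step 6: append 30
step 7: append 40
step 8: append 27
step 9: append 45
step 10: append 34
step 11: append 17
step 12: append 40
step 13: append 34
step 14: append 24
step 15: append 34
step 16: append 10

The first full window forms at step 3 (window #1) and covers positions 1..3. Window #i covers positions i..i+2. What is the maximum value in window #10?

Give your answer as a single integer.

step 1: append 31 -> window=[31] (not full yet)
step 2: append 40 -> window=[31, 40] (not full yet)
step 3: append 5 -> window=[31, 40, 5] -> max=40
step 4: append 20 -> window=[40, 5, 20] -> max=40
step 5: append 38 -> window=[5, 20, 38] -> max=38
step 6: append 30 -> window=[20, 38, 30] -> max=38
step 7: append 40 -> window=[38, 30, 40] -> max=40
step 8: append 27 -> window=[30, 40, 27] -> max=40
step 9: append 45 -> window=[40, 27, 45] -> max=45
step 10: append 34 -> window=[27, 45, 34] -> max=45
step 11: append 17 -> window=[45, 34, 17] -> max=45
step 12: append 40 -> window=[34, 17, 40] -> max=40
Window #10 max = 40

Answer: 40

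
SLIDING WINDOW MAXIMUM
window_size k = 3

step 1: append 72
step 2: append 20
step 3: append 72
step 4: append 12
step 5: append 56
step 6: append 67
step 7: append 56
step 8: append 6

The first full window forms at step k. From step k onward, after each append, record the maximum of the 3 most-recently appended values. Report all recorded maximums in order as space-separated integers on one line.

Answer: 72 72 72 67 67 67

Derivation:
step 1: append 72 -> window=[72] (not full yet)
step 2: append 20 -> window=[72, 20] (not full yet)
step 3: append 72 -> window=[72, 20, 72] -> max=72
step 4: append 12 -> window=[20, 72, 12] -> max=72
step 5: append 56 -> window=[72, 12, 56] -> max=72
step 6: append 67 -> window=[12, 56, 67] -> max=67
step 7: append 56 -> window=[56, 67, 56] -> max=67
step 8: append 6 -> window=[67, 56, 6] -> max=67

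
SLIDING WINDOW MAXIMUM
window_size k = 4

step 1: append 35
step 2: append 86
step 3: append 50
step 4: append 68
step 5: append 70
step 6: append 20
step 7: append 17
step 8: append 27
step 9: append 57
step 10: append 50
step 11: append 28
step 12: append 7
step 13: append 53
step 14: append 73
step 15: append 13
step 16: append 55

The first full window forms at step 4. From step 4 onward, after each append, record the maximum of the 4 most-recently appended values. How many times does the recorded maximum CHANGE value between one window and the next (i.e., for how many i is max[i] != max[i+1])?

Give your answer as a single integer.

step 1: append 35 -> window=[35] (not full yet)
step 2: append 86 -> window=[35, 86] (not full yet)
step 3: append 50 -> window=[35, 86, 50] (not full yet)
step 4: append 68 -> window=[35, 86, 50, 68] -> max=86
step 5: append 70 -> window=[86, 50, 68, 70] -> max=86
step 6: append 20 -> window=[50, 68, 70, 20] -> max=70
step 7: append 17 -> window=[68, 70, 20, 17] -> max=70
step 8: append 27 -> window=[70, 20, 17, 27] -> max=70
step 9: append 57 -> window=[20, 17, 27, 57] -> max=57
step 10: append 50 -> window=[17, 27, 57, 50] -> max=57
step 11: append 28 -> window=[27, 57, 50, 28] -> max=57
step 12: append 7 -> window=[57, 50, 28, 7] -> max=57
step 13: append 53 -> window=[50, 28, 7, 53] -> max=53
step 14: append 73 -> window=[28, 7, 53, 73] -> max=73
step 15: append 13 -> window=[7, 53, 73, 13] -> max=73
step 16: append 55 -> window=[53, 73, 13, 55] -> max=73
Recorded maximums: 86 86 70 70 70 57 57 57 57 53 73 73 73
Changes between consecutive maximums: 4

Answer: 4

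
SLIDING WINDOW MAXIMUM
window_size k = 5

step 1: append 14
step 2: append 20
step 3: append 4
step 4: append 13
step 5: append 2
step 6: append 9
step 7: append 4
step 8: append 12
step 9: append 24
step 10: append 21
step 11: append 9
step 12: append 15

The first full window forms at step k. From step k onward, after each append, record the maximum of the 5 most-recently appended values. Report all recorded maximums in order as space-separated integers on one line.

Answer: 20 20 13 13 24 24 24 24

Derivation:
step 1: append 14 -> window=[14] (not full yet)
step 2: append 20 -> window=[14, 20] (not full yet)
step 3: append 4 -> window=[14, 20, 4] (not full yet)
step 4: append 13 -> window=[14, 20, 4, 13] (not full yet)
step 5: append 2 -> window=[14, 20, 4, 13, 2] -> max=20
step 6: append 9 -> window=[20, 4, 13, 2, 9] -> max=20
step 7: append 4 -> window=[4, 13, 2, 9, 4] -> max=13
step 8: append 12 -> window=[13, 2, 9, 4, 12] -> max=13
step 9: append 24 -> window=[2, 9, 4, 12, 24] -> max=24
step 10: append 21 -> window=[9, 4, 12, 24, 21] -> max=24
step 11: append 9 -> window=[4, 12, 24, 21, 9] -> max=24
step 12: append 15 -> window=[12, 24, 21, 9, 15] -> max=24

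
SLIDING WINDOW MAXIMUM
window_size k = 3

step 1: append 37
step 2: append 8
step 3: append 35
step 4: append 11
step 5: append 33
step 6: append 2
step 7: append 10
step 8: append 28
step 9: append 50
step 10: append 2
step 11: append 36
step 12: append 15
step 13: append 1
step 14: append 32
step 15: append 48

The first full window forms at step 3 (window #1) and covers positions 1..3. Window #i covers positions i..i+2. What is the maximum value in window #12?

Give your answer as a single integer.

step 1: append 37 -> window=[37] (not full yet)
step 2: append 8 -> window=[37, 8] (not full yet)
step 3: append 35 -> window=[37, 8, 35] -> max=37
step 4: append 11 -> window=[8, 35, 11] -> max=35
step 5: append 33 -> window=[35, 11, 33] -> max=35
step 6: append 2 -> window=[11, 33, 2] -> max=33
step 7: append 10 -> window=[33, 2, 10] -> max=33
step 8: append 28 -> window=[2, 10, 28] -> max=28
step 9: append 50 -> window=[10, 28, 50] -> max=50
step 10: append 2 -> window=[28, 50, 2] -> max=50
step 11: append 36 -> window=[50, 2, 36] -> max=50
step 12: append 15 -> window=[2, 36, 15] -> max=36
step 13: append 1 -> window=[36, 15, 1] -> max=36
step 14: append 32 -> window=[15, 1, 32] -> max=32
Window #12 max = 32

Answer: 32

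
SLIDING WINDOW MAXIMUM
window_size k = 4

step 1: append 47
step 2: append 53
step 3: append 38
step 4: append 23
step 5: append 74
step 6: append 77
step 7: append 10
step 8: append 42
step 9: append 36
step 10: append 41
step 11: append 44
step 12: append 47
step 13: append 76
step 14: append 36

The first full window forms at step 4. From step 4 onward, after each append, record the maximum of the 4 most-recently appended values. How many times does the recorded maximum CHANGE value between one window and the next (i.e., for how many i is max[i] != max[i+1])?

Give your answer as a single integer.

step 1: append 47 -> window=[47] (not full yet)
step 2: append 53 -> window=[47, 53] (not full yet)
step 3: append 38 -> window=[47, 53, 38] (not full yet)
step 4: append 23 -> window=[47, 53, 38, 23] -> max=53
step 5: append 74 -> window=[53, 38, 23, 74] -> max=74
step 6: append 77 -> window=[38, 23, 74, 77] -> max=77
step 7: append 10 -> window=[23, 74, 77, 10] -> max=77
step 8: append 42 -> window=[74, 77, 10, 42] -> max=77
step 9: append 36 -> window=[77, 10, 42, 36] -> max=77
step 10: append 41 -> window=[10, 42, 36, 41] -> max=42
step 11: append 44 -> window=[42, 36, 41, 44] -> max=44
step 12: append 47 -> window=[36, 41, 44, 47] -> max=47
step 13: append 76 -> window=[41, 44, 47, 76] -> max=76
step 14: append 36 -> window=[44, 47, 76, 36] -> max=76
Recorded maximums: 53 74 77 77 77 77 42 44 47 76 76
Changes between consecutive maximums: 6

Answer: 6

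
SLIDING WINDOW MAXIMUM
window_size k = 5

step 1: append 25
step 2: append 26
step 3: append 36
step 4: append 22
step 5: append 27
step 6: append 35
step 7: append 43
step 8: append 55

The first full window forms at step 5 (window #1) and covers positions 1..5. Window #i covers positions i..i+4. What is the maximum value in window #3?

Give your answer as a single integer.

step 1: append 25 -> window=[25] (not full yet)
step 2: append 26 -> window=[25, 26] (not full yet)
step 3: append 36 -> window=[25, 26, 36] (not full yet)
step 4: append 22 -> window=[25, 26, 36, 22] (not full yet)
step 5: append 27 -> window=[25, 26, 36, 22, 27] -> max=36
step 6: append 35 -> window=[26, 36, 22, 27, 35] -> max=36
step 7: append 43 -> window=[36, 22, 27, 35, 43] -> max=43
Window #3 max = 43

Answer: 43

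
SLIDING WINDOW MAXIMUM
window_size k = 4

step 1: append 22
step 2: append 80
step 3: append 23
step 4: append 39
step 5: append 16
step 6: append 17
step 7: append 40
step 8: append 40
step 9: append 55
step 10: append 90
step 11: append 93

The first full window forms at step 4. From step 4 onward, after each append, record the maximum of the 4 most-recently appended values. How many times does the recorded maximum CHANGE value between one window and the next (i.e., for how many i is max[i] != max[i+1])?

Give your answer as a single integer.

step 1: append 22 -> window=[22] (not full yet)
step 2: append 80 -> window=[22, 80] (not full yet)
step 3: append 23 -> window=[22, 80, 23] (not full yet)
step 4: append 39 -> window=[22, 80, 23, 39] -> max=80
step 5: append 16 -> window=[80, 23, 39, 16] -> max=80
step 6: append 17 -> window=[23, 39, 16, 17] -> max=39
step 7: append 40 -> window=[39, 16, 17, 40] -> max=40
step 8: append 40 -> window=[16, 17, 40, 40] -> max=40
step 9: append 55 -> window=[17, 40, 40, 55] -> max=55
step 10: append 90 -> window=[40, 40, 55, 90] -> max=90
step 11: append 93 -> window=[40, 55, 90, 93] -> max=93
Recorded maximums: 80 80 39 40 40 55 90 93
Changes between consecutive maximums: 5

Answer: 5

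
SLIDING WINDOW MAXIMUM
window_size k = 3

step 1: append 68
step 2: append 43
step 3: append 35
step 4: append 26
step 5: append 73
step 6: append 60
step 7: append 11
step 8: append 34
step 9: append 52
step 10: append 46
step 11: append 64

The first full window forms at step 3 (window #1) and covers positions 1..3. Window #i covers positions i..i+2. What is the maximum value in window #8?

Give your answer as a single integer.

step 1: append 68 -> window=[68] (not full yet)
step 2: append 43 -> window=[68, 43] (not full yet)
step 3: append 35 -> window=[68, 43, 35] -> max=68
step 4: append 26 -> window=[43, 35, 26] -> max=43
step 5: append 73 -> window=[35, 26, 73] -> max=73
step 6: append 60 -> window=[26, 73, 60] -> max=73
step 7: append 11 -> window=[73, 60, 11] -> max=73
step 8: append 34 -> window=[60, 11, 34] -> max=60
step 9: append 52 -> window=[11, 34, 52] -> max=52
step 10: append 46 -> window=[34, 52, 46] -> max=52
Window #8 max = 52

Answer: 52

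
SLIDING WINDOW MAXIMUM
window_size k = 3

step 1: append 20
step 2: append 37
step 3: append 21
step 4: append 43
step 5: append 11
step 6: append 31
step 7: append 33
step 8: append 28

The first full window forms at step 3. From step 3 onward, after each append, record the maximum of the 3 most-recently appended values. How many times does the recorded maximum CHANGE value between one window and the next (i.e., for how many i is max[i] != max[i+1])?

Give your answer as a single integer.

step 1: append 20 -> window=[20] (not full yet)
step 2: append 37 -> window=[20, 37] (not full yet)
step 3: append 21 -> window=[20, 37, 21] -> max=37
step 4: append 43 -> window=[37, 21, 43] -> max=43
step 5: append 11 -> window=[21, 43, 11] -> max=43
step 6: append 31 -> window=[43, 11, 31] -> max=43
step 7: append 33 -> window=[11, 31, 33] -> max=33
step 8: append 28 -> window=[31, 33, 28] -> max=33
Recorded maximums: 37 43 43 43 33 33
Changes between consecutive maximums: 2

Answer: 2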